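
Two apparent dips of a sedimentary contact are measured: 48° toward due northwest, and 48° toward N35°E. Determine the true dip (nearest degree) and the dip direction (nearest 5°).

true dip 55°, dip direction 355°

The two traces are lines in the plane: v₁ = (sin 315°·cos 48°, cos 315°·cos 48°, −sin 48°), v₂ = (sin 35°·cos 48°, cos 35°·cos 48°, −sin 48°).
n = v₁ × v₂ = (-0.056, 0.637, 0.441) (taken with n_z > 0).
True dip = arccos(n_z / |n|) = arccos(0.5678) = 55.4°.
Dip direction = azimuth of (n_x, n_y) = atan2(-0.056, 0.637) = 355°.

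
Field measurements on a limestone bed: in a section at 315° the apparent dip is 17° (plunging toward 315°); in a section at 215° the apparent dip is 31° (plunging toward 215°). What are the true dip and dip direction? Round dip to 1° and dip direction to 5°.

true dip 36°, dip direction 250°

Each apparent-dip line lies in the plane. As unit vectors (x east, y north, z up), v₁ plunges 17°→315° and v₂ plunges 31°→215°.
The plane normal is n = v₁ × v₂ ∝ (-0.554, -0.205, 0.807).
True dip = arccos(n_z / |n|) = arccos(0.8073) = 36.2°.
Dip direction = azimuth of (n_x, n_y) = atan2(-0.554, -0.205) = 250°.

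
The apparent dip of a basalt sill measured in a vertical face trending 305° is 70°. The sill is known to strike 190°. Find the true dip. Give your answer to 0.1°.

71.7°

β = acute angle between strike 190° and section 305° = 65°.
tan(true dip) = tan 70° / sin 65° = 3.0315
δ = arctan(3.0315) = 71.74°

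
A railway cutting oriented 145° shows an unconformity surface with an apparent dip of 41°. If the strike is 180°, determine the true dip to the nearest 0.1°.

β = acute angle between strike 180° and section 145° = 35°.
tan δ = tan α / sin β = tan 41° / sin 35° = 0.8693 / 0.5736 = 1.5156
δ = arctan(1.5156) = 56.58°

56.6°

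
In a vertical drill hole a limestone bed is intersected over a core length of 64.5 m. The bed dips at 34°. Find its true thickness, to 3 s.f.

53.5 m

True thickness t = h · cos(dip) = 64.5 × cos 34°
t = 64.5 × 0.8290 = 53.473 m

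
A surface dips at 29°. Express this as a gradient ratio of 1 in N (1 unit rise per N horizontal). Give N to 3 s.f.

1 in 1.80

1 : N means tan θ = 1/N, so N = 1/tan 29° = 1/0.5543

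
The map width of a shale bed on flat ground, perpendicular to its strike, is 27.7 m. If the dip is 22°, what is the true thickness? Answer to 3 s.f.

10.4 m

True thickness t = w · sin(dip) = 27.7 × sin 22°
t = 27.7 × 0.3746 = 10.377 m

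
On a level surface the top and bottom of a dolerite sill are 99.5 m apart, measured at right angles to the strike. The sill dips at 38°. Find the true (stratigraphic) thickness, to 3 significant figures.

True thickness t = w · sin(dip) = 99.5 × sin 38°
t = 99.5 × 0.6157 = 61.258 m

61.3 m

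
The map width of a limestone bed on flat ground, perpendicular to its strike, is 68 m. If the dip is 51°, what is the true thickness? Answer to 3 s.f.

52.8 m

True thickness t = w · sin(dip) = 68 × sin 51°
t = 68 × 0.7771 = 52.846 m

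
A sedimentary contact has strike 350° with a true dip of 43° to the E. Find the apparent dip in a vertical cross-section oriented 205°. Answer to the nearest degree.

The section lies 35° from the strike.
tan α = tan 43° × sin 35° = 0.9325 × 0.5736 = 0.5349
apparent dip = arctan 0.5349 = 28.14°

28°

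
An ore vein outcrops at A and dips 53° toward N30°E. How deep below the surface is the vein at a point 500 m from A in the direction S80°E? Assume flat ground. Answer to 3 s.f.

The hole lies 70° from the dip direction, so the down-dip offset is 500 × cos 70° = 171.01 m.
Depth = down-dip offset × tan(dip) = 171.01 × tan 53° = 171.01 × 1.3270
Depth = 226.94 m

227 m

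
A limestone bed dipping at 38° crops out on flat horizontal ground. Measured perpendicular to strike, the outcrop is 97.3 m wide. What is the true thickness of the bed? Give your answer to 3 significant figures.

59.9 m

True thickness t = w · sin(dip) = 97.3 × sin 38°
t = 97.3 × 0.6157 = 59.904 m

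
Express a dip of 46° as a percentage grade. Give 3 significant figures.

104%

grade % = 100 × tan 46° = 100 × 1.0355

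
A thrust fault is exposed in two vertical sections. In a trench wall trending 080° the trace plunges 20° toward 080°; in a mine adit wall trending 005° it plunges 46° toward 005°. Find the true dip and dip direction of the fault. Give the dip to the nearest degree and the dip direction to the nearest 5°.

Represent each trace as a vector plunging at its apparent dip toward its trend (east-north-up frame): v₁ = (0.925, 0.163, -0.342), v₂ = (0.061, 0.692, -0.719).
n = v₁ × v₂ = (0.119, 0.645, 0.631) (taken with n_z > 0).
Dip δ = arctan(|n_h|/n_z) = arctan(0.656/0.631) = 46.1°.
Dip direction = atan2(0.119, 0.645) = 10° (azimuth of n's horizontal projection).

true dip 46°, dip direction 010°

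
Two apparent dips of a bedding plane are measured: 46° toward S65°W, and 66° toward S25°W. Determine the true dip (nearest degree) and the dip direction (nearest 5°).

Represent each trace as a vector plunging at its apparent dip toward its trend (east-north-up frame): v₁ = (-0.630, -0.294, -0.719), v₂ = (-0.172, -0.369, -0.914).
The plane normal is n = v₁ × v₂ ∝ (0.003, -0.451, 0.182).
True dip = arccos(n_z / |n|) = arccos(0.3732) = 68.1°.
The horizontal component of n points toward azimuth atan2(n_x, n_y) = 180°, the dip direction.

true dip 68°, dip direction 180°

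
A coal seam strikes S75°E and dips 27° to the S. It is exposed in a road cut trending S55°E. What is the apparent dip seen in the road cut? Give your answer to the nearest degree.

Angle between strike (S75°E) and section (S55°E): β = 20°.
tan α = tan 27° × sin 20° = 0.5095 × 0.3420 = 0.1743
α = arctan(0.1743) = 9.89°

10°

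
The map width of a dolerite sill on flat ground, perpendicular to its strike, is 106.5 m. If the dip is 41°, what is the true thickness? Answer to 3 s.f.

True thickness t = w · sin(dip) = 106.5 × sin 41°
t = 106.5 × 0.6561 = 69.870 m

69.9 m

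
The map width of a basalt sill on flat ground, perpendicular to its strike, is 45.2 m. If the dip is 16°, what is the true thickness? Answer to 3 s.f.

12.5 m

True thickness t = w · sin(dip) = 45.2 × sin 16°
t = 45.2 × 0.2756 = 12.459 m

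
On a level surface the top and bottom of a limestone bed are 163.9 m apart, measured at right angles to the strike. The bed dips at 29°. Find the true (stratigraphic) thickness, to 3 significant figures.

True thickness t = w · sin(dip) = 163.9 × sin 29°
t = 163.9 × 0.4848 = 79.460 m

79.5 m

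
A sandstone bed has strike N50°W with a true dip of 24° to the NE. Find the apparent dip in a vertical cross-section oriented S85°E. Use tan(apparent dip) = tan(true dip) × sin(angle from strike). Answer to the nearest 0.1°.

14.3°

Angle between strike (N50°W) and section (S85°E): β = 35°.
tan(apparent dip) = tan 24° · sin 35° = 0.2554
α = arctan(0.2554) = 14.33°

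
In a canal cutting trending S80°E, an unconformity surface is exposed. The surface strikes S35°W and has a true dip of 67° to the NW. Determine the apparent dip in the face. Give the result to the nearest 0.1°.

64.9°

The strike is S35°W and the section trends S80°E; the acute angle between them is β = 65°.
tan α = tan 67° × sin 65° = 2.3559 × 0.9063 = 2.1351
α = arctan(2.1351) = 64.90°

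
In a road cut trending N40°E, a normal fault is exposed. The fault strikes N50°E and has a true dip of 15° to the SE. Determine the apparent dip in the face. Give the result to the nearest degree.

3°

The section lies 10° from the strike.
tan(apparent dip) = tan 15° · sin 10° = 0.0465
apparent dip = arctan 0.0465 = 2.66°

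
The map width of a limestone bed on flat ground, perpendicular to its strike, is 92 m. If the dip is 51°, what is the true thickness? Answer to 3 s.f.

71.5 m

True thickness t = w · sin(dip) = 92 × sin 51°
t = 92 × 0.7771 = 71.497 m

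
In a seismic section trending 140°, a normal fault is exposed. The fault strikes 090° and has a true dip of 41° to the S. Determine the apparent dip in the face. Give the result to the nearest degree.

34°

The section lies 50° from the strike.
tan(apparent dip) = tan 41° · sin 50° = 0.6659
α = arctan(0.6659) = 33.66°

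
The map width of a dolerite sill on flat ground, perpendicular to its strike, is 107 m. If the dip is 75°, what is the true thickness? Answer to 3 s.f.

True thickness t = w · sin(dip) = 107 × sin 75°
t = 107 × 0.9659 = 103.354 m

103 m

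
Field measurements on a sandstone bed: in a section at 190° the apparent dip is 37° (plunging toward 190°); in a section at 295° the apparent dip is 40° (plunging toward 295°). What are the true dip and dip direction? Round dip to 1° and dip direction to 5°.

true dip 53°, dip direction 245°

Each apparent-dip line lies in the plane. As unit vectors (x east, y north, z up), v₁ plunges 37°→190° and v₂ plunges 40°→295°.
The plane normal is n = v₁ × v₂ ∝ (-0.700, -0.329, 0.591).
True dip = arccos(n_z / |n|) = arccos(0.6070) = 52.6°.
The horizontal component of n points toward azimuth atan2(n_x, n_y) = 245°, the dip direction.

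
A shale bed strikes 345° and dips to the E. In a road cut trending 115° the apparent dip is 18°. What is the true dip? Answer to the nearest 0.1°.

The section is 50° from the strike.
tan δ = tan α / sin β = tan 18° / sin 50° = 0.3249 / 0.7660 = 0.4242
δ = arctan(0.4242) = 22.98°

23.0°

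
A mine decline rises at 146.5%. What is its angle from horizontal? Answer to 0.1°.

tan θ = 146.5/100 = 1.4650
θ = arctan(1.4650) = 55.68°

55.7°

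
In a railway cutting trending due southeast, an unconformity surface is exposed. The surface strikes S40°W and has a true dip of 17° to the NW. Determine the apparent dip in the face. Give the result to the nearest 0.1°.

The section lies 85° from the strike.
tan α = tan 17° × sin 85° = 0.3057 × 0.9962 = 0.3046
α = arctan(0.3046) = 16.94°

16.9°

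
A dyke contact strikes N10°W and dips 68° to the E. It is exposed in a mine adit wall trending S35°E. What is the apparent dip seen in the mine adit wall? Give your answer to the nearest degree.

46°

Angle between strike (N10°W) and section (S35°E): β = 25°.
tan(apparent dip) = tan 68° · sin 25° = 1.0460
apparent dip = arctan 1.0460 = 46.29°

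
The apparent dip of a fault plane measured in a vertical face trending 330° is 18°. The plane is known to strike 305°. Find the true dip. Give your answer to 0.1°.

β = acute angle between strike 305° and section 330° = 25°.
tan(true dip) = tan 18° / sin 25° = 0.7688
δ = arctan(0.7688) = 37.55°

37.6°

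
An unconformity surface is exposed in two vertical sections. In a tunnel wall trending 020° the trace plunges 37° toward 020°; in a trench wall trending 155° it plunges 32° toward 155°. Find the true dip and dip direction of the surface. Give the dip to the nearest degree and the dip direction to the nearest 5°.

Each apparent-dip line lies in the plane. As unit vectors (x east, y north, z up), v₁ plunges 37°→020° and v₂ plunges 32°→155°.
n = v₁ × v₂ = (0.860, 0.071, 0.479) (taken with n_z > 0).
tan δ = √(n_x²+n_y²)/n_z = 0.863/0.479, so δ = 61.0°.
Dip direction = azimuth of (n_x, n_y) = atan2(0.860, 0.071) = 85°.

true dip 61°, dip direction 085°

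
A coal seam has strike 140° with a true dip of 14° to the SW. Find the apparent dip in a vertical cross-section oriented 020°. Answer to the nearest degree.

12°

The strike is 140° and the section trends 020°; the acute angle between them is β = 60°.
tan α = tan 14° × sin 60° = 0.2493 × 0.8660 = 0.2159
apparent dip = arctan 0.2159 = 12.18°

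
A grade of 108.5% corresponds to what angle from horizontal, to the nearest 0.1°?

47.3°

tan θ = 108.5/100 = 1.0850
θ = arctan(1.0850) = 47.33°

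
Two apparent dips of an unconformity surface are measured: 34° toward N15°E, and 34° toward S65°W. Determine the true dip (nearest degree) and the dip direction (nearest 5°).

Represent each trace as a vector plunging at its apparent dip toward its trend (east-north-up frame): v₁ = (0.215, 0.801, -0.559), v₂ = (-0.751, -0.350, -0.559).
n = v₁ × v₂ = (-0.644, 0.540, 0.527) (taken with n_z > 0).
True dip = arccos(n_z / |n|) = arccos(0.5309) = 57.9°.
The horizontal component of n points toward azimuth atan2(n_x, n_y) = 310°, the dip direction.

true dip 58°, dip direction 310°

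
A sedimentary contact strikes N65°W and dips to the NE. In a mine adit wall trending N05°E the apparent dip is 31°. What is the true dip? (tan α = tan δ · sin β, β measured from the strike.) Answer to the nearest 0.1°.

32.6°

The section is 70° from the strike.
tan δ = tan α / sin β = tan 31° / sin 70° = 0.6009 / 0.9397 = 0.6394
true dip = arctan 0.6394 = 32.60°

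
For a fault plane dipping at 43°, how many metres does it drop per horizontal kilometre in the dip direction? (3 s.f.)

933 m

drop per km = 1000 × tan 43° = 1000 × 0.9325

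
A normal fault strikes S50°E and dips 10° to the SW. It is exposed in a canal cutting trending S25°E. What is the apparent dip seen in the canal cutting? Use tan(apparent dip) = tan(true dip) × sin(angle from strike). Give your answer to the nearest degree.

4°

The section lies 25° from the strike.
tan α = tan 10° × sin 25° = 0.1763 × 0.4226 = 0.0745
apparent dip = arctan 0.0745 = 4.26°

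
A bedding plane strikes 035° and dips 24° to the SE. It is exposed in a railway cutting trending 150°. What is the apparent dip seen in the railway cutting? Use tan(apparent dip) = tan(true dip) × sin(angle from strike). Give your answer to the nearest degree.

22°

The strike is 035° and the section trends 150°; the acute angle between them is β = 65°.
tan(apparent dip) = tan 24° · sin 65° = 0.4035
apparent dip = arctan 0.4035 = 21.97°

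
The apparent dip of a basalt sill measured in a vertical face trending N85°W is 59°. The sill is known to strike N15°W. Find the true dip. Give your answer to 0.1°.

60.5°

β = acute angle between strike N15°W and section N85°W = 70°.
tan(true dip) = tan 59° / sin 70° = 1.7711
true dip = arctan 1.7711 = 60.55°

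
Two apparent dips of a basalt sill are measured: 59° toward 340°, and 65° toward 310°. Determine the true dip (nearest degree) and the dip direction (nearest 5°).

Each apparent-dip line lies in the plane. As unit vectors (x east, y north, z up), v₁ plunges 59°→340° and v₂ plunges 65°→310°.
n = v₁ × v₂ = (-0.206, 0.118, 0.109) (taken with n_z > 0).
tan δ = √(n_x²+n_y²)/n_z = 0.237/0.109, so δ = 65.3°.
Dip direction = azimuth of (n_x, n_y) = atan2(-0.206, 0.118) = 300°.

true dip 65°, dip direction 300°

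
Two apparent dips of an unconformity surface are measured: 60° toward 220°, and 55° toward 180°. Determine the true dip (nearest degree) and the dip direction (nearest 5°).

Each apparent-dip line lies in the plane. As unit vectors (x east, y north, z up), v₁ plunges 60°→220° and v₂ plunges 55°→180°.
Cross product v₁ × v₂ gives the pole to the plane: n ∝ (-0.183, -0.263, 0.184).
tan δ = √(n_x²+n_y²)/n_z = 0.321/0.184, so δ = 60.1°.
Dip direction = azimuth of (n_x, n_y) = atan2(-0.183, -0.263) = 215°.

true dip 60°, dip direction 215°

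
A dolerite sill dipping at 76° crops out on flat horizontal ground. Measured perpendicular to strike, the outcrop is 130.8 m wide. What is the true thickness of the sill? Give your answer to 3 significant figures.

127 m

True thickness t = w · sin(dip) = 130.8 × sin 76°
t = 130.8 × 0.9703 = 126.915 m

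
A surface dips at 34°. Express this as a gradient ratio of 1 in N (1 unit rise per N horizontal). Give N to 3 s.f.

1 in 1.48

1 : N means tan θ = 1/N, so N = 1/tan 34° = 1/0.6745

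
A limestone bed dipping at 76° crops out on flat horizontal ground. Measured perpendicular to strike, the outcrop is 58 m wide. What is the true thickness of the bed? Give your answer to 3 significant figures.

True thickness t = w · sin(dip) = 58 × sin 76°
t = 58 × 0.9703 = 56.277 m

56.3 m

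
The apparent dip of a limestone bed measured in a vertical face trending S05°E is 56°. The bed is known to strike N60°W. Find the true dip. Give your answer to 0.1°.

The section is 55° from the strike.
tan(true dip) = tan 56° / sin 55° = 1.8099
true dip = arctan 1.8099 = 61.08°

61.1°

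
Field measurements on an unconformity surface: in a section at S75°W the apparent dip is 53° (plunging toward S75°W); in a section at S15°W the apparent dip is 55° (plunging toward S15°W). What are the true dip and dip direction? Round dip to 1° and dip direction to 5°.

true dip 58°, dip direction 220°

Represent each trace as a vector plunging at its apparent dip toward its trend (east-north-up frame): v₁ = (-0.581, -0.156, -0.799), v₂ = (-0.148, -0.554, -0.819).
Cross product v₁ × v₂ gives the pole to the plane: n ∝ (-0.315, -0.358, 0.299).
True dip = arccos(n_z / |n|) = arccos(0.5315) = 57.9°.
The horizontal component of n points toward azimuth atan2(n_x, n_y) = 221°, the dip direction.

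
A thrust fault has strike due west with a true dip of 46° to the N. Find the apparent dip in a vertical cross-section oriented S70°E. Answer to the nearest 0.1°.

19.5°

Angle between strike (due west) and section (S70°E): β = 20°.
tan α = tan 46° × sin 20° = 1.0355 × 0.3420 = 0.3542
apparent dip = arctan 0.3542 = 19.50°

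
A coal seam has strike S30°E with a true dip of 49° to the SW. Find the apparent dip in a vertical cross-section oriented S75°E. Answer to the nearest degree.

Angle between strike (S30°E) and section (S75°E): β = 45°.
tan(apparent dip) = tan 49° · sin 45° = 0.8134
apparent dip = arctan 0.8134 = 39.13°

39°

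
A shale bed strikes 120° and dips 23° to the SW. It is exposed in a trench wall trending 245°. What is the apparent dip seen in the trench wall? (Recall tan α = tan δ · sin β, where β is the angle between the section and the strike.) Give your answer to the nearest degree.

The section lies 55° from the strike.
tan α = tan 23° × sin 55° = 0.4245 × 0.8192 = 0.3477
apparent dip = arctan 0.3477 = 19.17°

19°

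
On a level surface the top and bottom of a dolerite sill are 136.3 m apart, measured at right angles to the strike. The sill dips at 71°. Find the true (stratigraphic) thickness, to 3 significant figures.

True thickness t = w · sin(dip) = 136.3 × sin 71°
t = 136.3 × 0.9455 = 128.874 m

129 m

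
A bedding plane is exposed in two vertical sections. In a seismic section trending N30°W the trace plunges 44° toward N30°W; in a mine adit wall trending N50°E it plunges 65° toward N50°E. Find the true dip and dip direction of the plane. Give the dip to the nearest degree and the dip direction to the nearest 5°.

Represent each trace as a vector plunging at its apparent dip toward its trend (east-north-up frame): v₁ = (-0.360, 0.623, -0.695), v₂ = (0.324, 0.272, -0.906).
Cross product v₁ × v₂ gives the pole to the plane: n ∝ (0.376, 0.551, 0.299).
Dip δ = arctan(|n_h|/n_z) = arctan(0.667/0.299) = 65.8°.
The horizontal component of n points toward azimuth atan2(n_x, n_y) = 34°, the dip direction.

true dip 66°, dip direction 035°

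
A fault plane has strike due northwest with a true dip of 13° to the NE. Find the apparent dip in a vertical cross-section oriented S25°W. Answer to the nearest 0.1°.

Angle between strike (due northwest) and section (S25°W): β = 70°.
tan(apparent dip) = tan 13° · sin 70° = 0.2169
apparent dip = arctan 0.2169 = 12.24°

12.2°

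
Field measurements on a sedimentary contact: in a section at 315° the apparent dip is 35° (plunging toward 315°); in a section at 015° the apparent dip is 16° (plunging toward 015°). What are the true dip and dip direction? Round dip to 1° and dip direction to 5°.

Represent each trace as a vector plunging at its apparent dip toward its trend (east-north-up frame): v₁ = (-0.579, 0.579, -0.574), v₂ = (0.249, 0.929, -0.276).
n = v₁ × v₂ = (-0.373, 0.302, 0.682) (taken with n_z > 0).
Dip δ = arctan(|n_h|/n_z) = arctan(0.480/0.682) = 35.1°.
Dip direction = azimuth of (n_x, n_y) = atan2(-0.373, 0.302) = 309°.

true dip 35°, dip direction 310°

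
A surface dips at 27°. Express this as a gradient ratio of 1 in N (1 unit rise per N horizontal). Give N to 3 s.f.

1 in 1.96

1 : N means tan θ = 1/N, so N = 1/tan 27° = 1/0.5095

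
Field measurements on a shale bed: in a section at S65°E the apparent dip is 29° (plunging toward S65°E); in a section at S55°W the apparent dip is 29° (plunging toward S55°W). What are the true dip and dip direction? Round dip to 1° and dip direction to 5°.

true dip 48°, dip direction 175°

The two traces are lines in the plane: v₁ = (sin 115°·cos 29°, cos 115°·cos 29°, −sin 29°), v₂ = (sin 235°·cos 29°, cos 235°·cos 29°, −sin 29°).
The plane normal is n = v₁ × v₂ ∝ (0.064, -0.732, 0.662).
tan δ = √(n_x²+n_y²)/n_z = 0.734/0.662, so δ = 47.9°.
Dip direction = azimuth of (n_x, n_y) = atan2(0.064, -0.732) = 175°.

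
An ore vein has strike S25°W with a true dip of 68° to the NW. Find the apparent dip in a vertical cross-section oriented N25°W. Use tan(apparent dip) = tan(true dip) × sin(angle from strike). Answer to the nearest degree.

Angle between strike (S25°W) and section (N25°W): β = 50°.
tan α = tan 68° × sin 50° = 2.4751 × 0.7660 = 1.8960
apparent dip = arctan 1.8960 = 62.19°

62°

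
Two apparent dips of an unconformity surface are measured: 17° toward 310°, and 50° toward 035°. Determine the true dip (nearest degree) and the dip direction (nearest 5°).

true dip 50°, dip direction 025°

Represent each trace as a vector plunging at its apparent dip toward its trend (east-north-up frame): v₁ = (-0.733, 0.615, -0.292), v₂ = (0.369, 0.527, -0.766).
The plane normal is n = v₁ × v₂ ∝ (0.317, 0.669, 0.612).
True dip = arccos(n_z / |n|) = arccos(0.6374) = 50.4°.
The horizontal component of n points toward azimuth atan2(n_x, n_y) = 25°, the dip direction.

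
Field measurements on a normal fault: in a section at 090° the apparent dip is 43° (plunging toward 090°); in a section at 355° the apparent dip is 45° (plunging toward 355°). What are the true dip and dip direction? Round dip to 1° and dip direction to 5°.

true dip 55°, dip direction 040°

Represent each trace as a vector plunging at its apparent dip toward its trend (east-north-up frame): v₁ = (0.731, 0.000, -0.682), v₂ = (-0.062, 0.704, -0.707).
Cross product v₁ × v₂ gives the pole to the plane: n ∝ (0.480, 0.559, 0.515).
Dip δ = arctan(|n_h|/n_z) = arctan(0.737/0.515) = 55.1°.
Dip direction = atan2(0.480, 0.559) = 41° (azimuth of n's horizontal projection).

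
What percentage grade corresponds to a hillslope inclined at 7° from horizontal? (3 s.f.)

grade % = 100 × tan 7° = 100 × 0.1228

12.3%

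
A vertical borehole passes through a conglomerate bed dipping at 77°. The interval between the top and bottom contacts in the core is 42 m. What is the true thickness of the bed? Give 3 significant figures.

9.45 m

True thickness t = h · cos(dip) = 42 × cos 77°
t = 42 × 0.2250 = 9.448 m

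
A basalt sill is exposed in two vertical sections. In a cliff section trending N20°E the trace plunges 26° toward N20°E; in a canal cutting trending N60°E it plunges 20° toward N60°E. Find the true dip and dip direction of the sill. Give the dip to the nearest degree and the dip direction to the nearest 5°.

Represent each trace as a vector plunging at its apparent dip toward its trend (east-north-up frame): v₁ = (0.307, 0.845, -0.438), v₂ = (0.814, 0.470, -0.342).
Cross product v₁ × v₂ gives the pole to the plane: n ∝ (0.083, 0.252, 0.543).
True dip = arccos(n_z / |n|) = arccos(0.8987) = 26.0°.
The horizontal component of n points toward azimuth atan2(n_x, n_y) = 18°, the dip direction.

true dip 26°, dip direction 020°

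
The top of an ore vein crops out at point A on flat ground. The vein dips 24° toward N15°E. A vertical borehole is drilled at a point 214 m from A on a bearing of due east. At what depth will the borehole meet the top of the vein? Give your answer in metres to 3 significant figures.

24.7 m

The hole lies 75° from the dip direction, so the down-dip offset is 214 × cos 75° = 55.39 m.
Depth = down-dip offset × tan(dip) = 55.39 × tan 24° = 55.39 × 0.4452
Depth = 24.66 m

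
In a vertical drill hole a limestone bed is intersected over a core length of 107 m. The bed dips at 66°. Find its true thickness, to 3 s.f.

43.5 m

True thickness t = h · cos(dip) = 107 × cos 66°
t = 107 × 0.4067 = 43.521 m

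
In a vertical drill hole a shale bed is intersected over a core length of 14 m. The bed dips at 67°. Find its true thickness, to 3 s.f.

5.47 m

True thickness t = h · cos(dip) = 14 × cos 67°
t = 14 × 0.3907 = 5.470 m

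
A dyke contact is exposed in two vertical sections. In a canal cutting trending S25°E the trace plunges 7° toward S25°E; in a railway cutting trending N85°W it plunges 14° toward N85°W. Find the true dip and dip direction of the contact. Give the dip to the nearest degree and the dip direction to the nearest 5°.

true dip 21°, dip direction 225°

The two traces are lines in the plane: v₁ = (sin 155°·cos 7°, cos 155°·cos 7°, −sin 7°), v₂ = (sin 275°·cos 14°, cos 275°·cos 14°, −sin 14°).
n = v₁ × v₂ = (-0.228, -0.219, 0.834) (taken with n_z > 0).
True dip = arccos(n_z / |n|) = arccos(0.9350) = 20.8°.
Dip direction = atan2(-0.228, -0.219) = 226° (azimuth of n's horizontal projection).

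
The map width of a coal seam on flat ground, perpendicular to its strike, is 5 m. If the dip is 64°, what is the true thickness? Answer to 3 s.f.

True thickness t = w · sin(dip) = 5 × sin 64°
t = 5 × 0.8988 = 4.494 m

4.49 m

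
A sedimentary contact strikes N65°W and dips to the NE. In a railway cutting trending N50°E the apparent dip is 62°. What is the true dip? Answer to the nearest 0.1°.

64.3°

The section is 65° from the strike.
tan δ = tan α / sin β = tan 62° / sin 65° = 1.8807 / 0.9063 = 2.0752
δ = arctan(2.0752) = 64.27°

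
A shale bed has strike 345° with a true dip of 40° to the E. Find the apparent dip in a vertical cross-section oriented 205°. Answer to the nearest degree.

The section lies 40° from the strike.
tan(apparent dip) = tan 40° · sin 40° = 0.5394
α = arctan(0.5394) = 28.34°

28°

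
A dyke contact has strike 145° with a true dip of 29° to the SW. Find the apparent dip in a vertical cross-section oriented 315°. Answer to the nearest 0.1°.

5.5°

The section lies 10° from the strike.
tan α = tan 29° × sin 10° = 0.5543 × 0.1736 = 0.0963
α = arctan(0.0963) = 5.50°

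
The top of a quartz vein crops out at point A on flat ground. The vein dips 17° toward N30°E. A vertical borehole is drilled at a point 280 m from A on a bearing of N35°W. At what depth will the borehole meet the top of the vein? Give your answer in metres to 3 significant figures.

The hole lies 65° from the dip direction, so the down-dip offset is 280 × cos 65° = 118.33 m.
Depth = down-dip offset × tan(dip) = 118.33 × tan 17° = 118.33 × 0.3057
Depth = 36.18 m

36.2 m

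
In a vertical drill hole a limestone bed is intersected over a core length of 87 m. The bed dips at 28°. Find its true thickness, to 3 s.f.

True thickness t = h · cos(dip) = 87 × cos 28°
t = 87 × 0.8829 = 76.816 m

76.8 m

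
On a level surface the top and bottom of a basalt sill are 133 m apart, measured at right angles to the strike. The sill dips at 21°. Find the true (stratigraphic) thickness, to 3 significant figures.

True thickness t = w · sin(dip) = 133 × sin 21°
t = 133 × 0.3584 = 47.663 m

47.7 m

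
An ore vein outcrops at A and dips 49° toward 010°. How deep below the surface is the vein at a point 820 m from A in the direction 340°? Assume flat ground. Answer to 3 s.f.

The hole lies 30° from the dip direction, so the down-dip offset is 820 × cos 30° = 710.14 m.
Depth = down-dip offset × tan(dip) = 710.14 × tan 49° = 710.14 × 1.1504
Depth = 816.92 m

817 m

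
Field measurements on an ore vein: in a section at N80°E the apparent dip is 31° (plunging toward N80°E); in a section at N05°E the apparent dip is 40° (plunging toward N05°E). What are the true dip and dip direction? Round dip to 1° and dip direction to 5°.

The two traces are lines in the plane: v₁ = (sin 80°·cos 31°, cos 80°·cos 31°, −sin 31°), v₂ = (sin 5°·cos 40°, cos 5°·cos 40°, −sin 40°).
Cross product v₁ × v₂ gives the pole to the plane: n ∝ (0.297, 0.508, 0.634).
Dip δ = arctan(|n_h|/n_z) = arctan(0.589/0.634) = 42.9°.
Dip direction = atan2(0.297, 0.508) = 30° (azimuth of n's horizontal projection).

true dip 43°, dip direction 030°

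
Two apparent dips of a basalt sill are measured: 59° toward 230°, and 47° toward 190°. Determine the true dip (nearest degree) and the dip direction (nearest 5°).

true dip 59°, dip direction 240°

The two traces are lines in the plane: v₁ = (sin 230°·cos 59°, cos 230°·cos 59°, −sin 59°), v₂ = (sin 190°·cos 47°, cos 190°·cos 47°, −sin 47°).
The plane normal is n = v₁ × v₂ ∝ (-0.334, -0.187, 0.226).
True dip = arccos(n_z / |n|) = arccos(0.5084) = 59.4°.
Dip direction = atan2(-0.334, -0.187) = 241° (azimuth of n's horizontal projection).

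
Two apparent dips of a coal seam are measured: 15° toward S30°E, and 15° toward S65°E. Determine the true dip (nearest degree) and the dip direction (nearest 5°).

The two traces are lines in the plane: v₁ = (sin 150°·cos 15°, cos 150°·cos 15°, −sin 15°), v₂ = (sin 115°·cos 15°, cos 115°·cos 15°, −sin 15°).
n = v₁ × v₂ = (0.111, -0.102, 0.535) (taken with n_z > 0).
tan δ = √(n_x²+n_y²)/n_z = 0.150/0.535, so δ = 15.7°.
The horizontal component of n points toward azimuth atan2(n_x, n_y) = 132°, the dip direction.

true dip 16°, dip direction 130°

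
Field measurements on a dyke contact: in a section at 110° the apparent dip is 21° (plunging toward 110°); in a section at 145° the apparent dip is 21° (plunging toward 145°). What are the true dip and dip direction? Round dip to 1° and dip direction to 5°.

The two traces are lines in the plane: v₁ = (sin 110°·cos 21°, cos 110°·cos 21°, −sin 21°), v₂ = (sin 145°·cos 21°, cos 145°·cos 21°, −sin 21°).
n = v₁ × v₂ = (0.160, -0.122, 0.500) (taken with n_z > 0).
Dip δ = arctan(|n_h|/n_z) = arctan(0.201/0.500) = 21.9°.
The horizontal component of n points toward azimuth atan2(n_x, n_y) = 128°, the dip direction.

true dip 22°, dip direction 130°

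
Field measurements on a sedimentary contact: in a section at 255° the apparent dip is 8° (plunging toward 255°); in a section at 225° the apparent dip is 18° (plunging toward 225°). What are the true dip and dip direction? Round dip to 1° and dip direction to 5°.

Represent each trace as a vector plunging at its apparent dip toward its trend (east-north-up frame): v₁ = (-0.957, -0.256, -0.139), v₂ = (-0.672, -0.672, -0.309).
n = v₁ × v₂ = (-0.014, -0.202, 0.471) (taken with n_z > 0).
tan δ = √(n_x²+n_y²)/n_z = 0.203/0.471, so δ = 23.3°.
Dip direction = atan2(-0.014, -0.202) = 184° (azimuth of n's horizontal projection).

true dip 23°, dip direction 185°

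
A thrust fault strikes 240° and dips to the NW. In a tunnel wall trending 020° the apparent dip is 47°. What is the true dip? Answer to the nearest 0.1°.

The section is 40° from the strike.
tan(true dip) = tan 47° / sin 40° = 1.6683
true dip = arctan 1.6683 = 59.06°

59.1°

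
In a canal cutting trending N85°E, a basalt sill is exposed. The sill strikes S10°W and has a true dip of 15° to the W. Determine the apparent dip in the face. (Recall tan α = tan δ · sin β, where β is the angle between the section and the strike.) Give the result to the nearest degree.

15°

The strike is S10°W and the section trends N85°E; the acute angle between them is β = 75°.
tan(apparent dip) = tan 15° · sin 75° = 0.2588
apparent dip = arctan 0.2588 = 14.51°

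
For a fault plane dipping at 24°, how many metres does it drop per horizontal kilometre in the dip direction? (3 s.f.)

445 m

drop per km = 1000 × tan 24° = 1000 × 0.4452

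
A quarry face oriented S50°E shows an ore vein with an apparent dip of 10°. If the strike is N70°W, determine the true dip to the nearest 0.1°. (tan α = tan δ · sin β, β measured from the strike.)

27.3°

β = acute angle between strike N70°W and section S50°E = 20°.
tan δ = tan α / sin β = tan 10° / sin 20° = 0.1763 / 0.3420 = 0.5155
true dip = arctan 0.5155 = 27.27°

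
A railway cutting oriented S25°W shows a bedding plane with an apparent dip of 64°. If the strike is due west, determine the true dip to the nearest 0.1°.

β = acute angle between strike due west and section S25°W = 65°.
tan(true dip) = tan 64° / sin 65° = 2.2623
δ = arctan(2.2623) = 66.15°

66.2°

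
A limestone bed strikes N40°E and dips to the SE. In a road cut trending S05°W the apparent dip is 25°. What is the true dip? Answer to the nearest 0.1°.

The section is 35° from the strike.
tan(true dip) = tan 25° / sin 35° = 0.8130
true dip = arctan 0.8130 = 39.11°

39.1°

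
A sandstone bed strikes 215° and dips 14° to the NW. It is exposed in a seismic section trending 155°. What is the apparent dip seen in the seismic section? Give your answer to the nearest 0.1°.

The strike is 215° and the section trends 155°; the acute angle between them is β = 60°.
tan α = tan 14° × sin 60° = 0.2493 × 0.8660 = 0.2159
α = arctan(0.2159) = 12.18°

12.2°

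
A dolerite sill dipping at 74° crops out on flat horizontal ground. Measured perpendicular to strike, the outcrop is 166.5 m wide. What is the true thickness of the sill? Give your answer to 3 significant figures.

True thickness t = w · sin(dip) = 166.5 × sin 74°
t = 166.5 × 0.9613 = 160.050 m

160 m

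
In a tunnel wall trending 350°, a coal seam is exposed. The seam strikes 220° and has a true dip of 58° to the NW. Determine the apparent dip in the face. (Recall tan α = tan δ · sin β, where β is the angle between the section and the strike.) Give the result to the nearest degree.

51°

The strike is 220° and the section trends 350°; the acute angle between them is β = 50°.
tan(apparent dip) = tan 58° · sin 50° = 1.2259
α = arctan(1.2259) = 50.80°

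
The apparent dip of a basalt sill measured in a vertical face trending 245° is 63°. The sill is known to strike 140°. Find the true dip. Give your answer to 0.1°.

63.8°

The section is 75° from the strike.
tan δ = tan α / sin β = tan 63° / sin 75° = 1.9626 / 0.9659 = 2.0318
δ = arctan(2.0318) = 63.80°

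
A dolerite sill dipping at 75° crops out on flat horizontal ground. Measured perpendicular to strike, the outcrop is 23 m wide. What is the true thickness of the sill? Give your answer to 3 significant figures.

True thickness t = w · sin(dip) = 23 × sin 75°
t = 23 × 0.9659 = 22.216 m

22.2 m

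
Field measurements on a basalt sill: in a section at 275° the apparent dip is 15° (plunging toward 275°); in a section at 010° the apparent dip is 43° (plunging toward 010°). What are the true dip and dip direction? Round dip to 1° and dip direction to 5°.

Represent each trace as a vector plunging at its apparent dip toward its trend (east-north-up frame): v₁ = (-0.962, 0.084, -0.259), v₂ = (0.127, 0.720, -0.682).
The plane normal is n = v₁ × v₂ ∝ (-0.129, 0.689, 0.704).
Dip δ = arctan(|n_h|/n_z) = arctan(0.701/0.704) = 44.9°.
Dip direction = atan2(-0.129, 0.689) = 349° (azimuth of n's horizontal projection).

true dip 45°, dip direction 350°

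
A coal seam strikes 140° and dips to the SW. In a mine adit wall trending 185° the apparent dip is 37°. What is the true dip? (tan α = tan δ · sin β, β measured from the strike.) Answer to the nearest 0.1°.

β = acute angle between strike 140° and section 185° = 45°.
tan δ = tan α / sin β = tan 37° / sin 45° = 0.7536 / 0.7071 = 1.0657
δ = arctan(1.0657) = 46.82°

46.8°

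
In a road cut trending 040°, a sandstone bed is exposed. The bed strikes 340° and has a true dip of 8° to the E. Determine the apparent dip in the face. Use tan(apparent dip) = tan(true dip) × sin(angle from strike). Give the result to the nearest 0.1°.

The section lies 60° from the strike.
tan(apparent dip) = tan 8° · sin 60° = 0.1217
apparent dip = arctan 0.1217 = 6.94°

6.9°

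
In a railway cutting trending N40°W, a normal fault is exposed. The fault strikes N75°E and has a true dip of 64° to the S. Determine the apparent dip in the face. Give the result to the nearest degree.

The strike is N75°E and the section trends N40°W; the acute angle between them is β = 65°.
tan α = tan 64° × sin 65° = 2.0503 × 0.9063 = 1.8582
α = arctan(1.8582) = 61.71°

62°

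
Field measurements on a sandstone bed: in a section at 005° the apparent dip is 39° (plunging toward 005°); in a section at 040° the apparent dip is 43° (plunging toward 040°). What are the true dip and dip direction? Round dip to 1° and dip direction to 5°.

The two traces are lines in the plane: v₁ = (sin 5°·cos 39°, cos 5°·cos 39°, −sin 39°), v₂ = (sin 40°·cos 43°, cos 40°·cos 43°, −sin 43°).
n = v₁ × v₂ = (0.175, 0.250, 0.326) (taken with n_z > 0).
tan δ = √(n_x²+n_y²)/n_z = 0.305/0.326, so δ = 43.1°.
Dip direction = atan2(0.175, 0.250) = 35° (azimuth of n's horizontal projection).

true dip 43°, dip direction 035°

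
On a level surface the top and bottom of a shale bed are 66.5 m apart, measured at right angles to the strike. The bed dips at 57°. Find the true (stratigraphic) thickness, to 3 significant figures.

True thickness t = w · sin(dip) = 66.5 × sin 57°
t = 66.5 × 0.8387 = 55.772 m

55.8 m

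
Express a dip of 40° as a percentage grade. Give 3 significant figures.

83.9%

grade % = 100 × tan 40° = 100 × 0.8391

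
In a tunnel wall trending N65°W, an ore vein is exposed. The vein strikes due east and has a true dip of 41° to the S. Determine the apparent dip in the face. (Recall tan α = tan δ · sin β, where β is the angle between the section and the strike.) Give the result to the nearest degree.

The section lies 25° from the strike.
tan(apparent dip) = tan 41° · sin 25° = 0.3674
α = arctan(0.3674) = 20.17°

20°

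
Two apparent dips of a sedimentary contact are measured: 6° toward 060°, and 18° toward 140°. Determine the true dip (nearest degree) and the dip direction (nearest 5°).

The two traces are lines in the plane: v₁ = (sin 60°·cos 6°, cos 60°·cos 6°, −sin 6°), v₂ = (sin 140°·cos 18°, cos 140°·cos 18°, −sin 18°).
n = v₁ × v₂ = (0.230, -0.202, 0.931) (taken with n_z > 0).
True dip = arccos(n_z / |n|) = arccos(0.9500) = 18.2°.
Dip direction = azimuth of (n_x, n_y) = atan2(0.230, -0.202) = 131°.

true dip 18°, dip direction 130°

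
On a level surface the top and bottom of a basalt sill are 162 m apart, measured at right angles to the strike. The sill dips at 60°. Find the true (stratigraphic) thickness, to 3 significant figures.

140 m

True thickness t = w · sin(dip) = 162 × sin 60°
t = 162 × 0.8660 = 140.296 m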